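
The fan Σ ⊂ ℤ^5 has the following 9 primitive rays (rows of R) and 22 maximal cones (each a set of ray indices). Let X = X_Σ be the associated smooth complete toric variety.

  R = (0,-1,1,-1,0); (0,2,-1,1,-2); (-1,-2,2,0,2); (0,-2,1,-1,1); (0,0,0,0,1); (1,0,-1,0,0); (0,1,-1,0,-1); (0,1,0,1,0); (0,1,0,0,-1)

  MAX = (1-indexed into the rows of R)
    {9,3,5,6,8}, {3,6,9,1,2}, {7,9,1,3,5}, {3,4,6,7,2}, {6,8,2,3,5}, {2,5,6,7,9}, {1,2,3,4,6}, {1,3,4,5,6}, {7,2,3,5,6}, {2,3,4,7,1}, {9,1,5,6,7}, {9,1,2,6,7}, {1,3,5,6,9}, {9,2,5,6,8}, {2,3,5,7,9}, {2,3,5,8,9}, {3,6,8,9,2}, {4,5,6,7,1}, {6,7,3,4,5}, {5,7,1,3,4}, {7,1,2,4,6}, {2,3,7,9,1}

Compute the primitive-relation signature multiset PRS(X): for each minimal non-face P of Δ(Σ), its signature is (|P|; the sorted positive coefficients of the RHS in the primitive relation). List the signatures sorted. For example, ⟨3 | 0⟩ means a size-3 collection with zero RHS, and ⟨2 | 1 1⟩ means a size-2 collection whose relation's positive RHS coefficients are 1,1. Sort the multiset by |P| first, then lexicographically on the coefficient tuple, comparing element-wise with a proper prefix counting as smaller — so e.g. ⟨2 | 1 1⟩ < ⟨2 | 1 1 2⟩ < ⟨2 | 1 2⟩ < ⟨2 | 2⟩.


9 collections generate NE(X_Σ); each relation:

  P = {4,9}:  v_{4} + v_{9} = v_{1}  so sig = ⟨2 | 1⟩
  P = {7,8}:  v_{7} + v_{8} = v_{2} + v_{5}  so sig = ⟨2 | 1 1⟩
  P = {4,8}:  v_{4} + v_{8} = v_{3} + v_{6} + v_{9}  so sig = ⟨2 | 1 1 1⟩
  P = {1,8}:  v_{1} + v_{8} = v_{3} + v_{6} + 2·v_{9}  so sig = ⟨2 | 1 1 2⟩
  P = {2,4,5}:  v_{2} + v_{4} + v_{5} = 0  so sig = ⟨3 | 0⟩
  P = {1,2,5}:  v_{1} + v_{2} + v_{5} = v_{9}  so sig = ⟨3 | 1⟩
  P = {3,6,7,9}:  v_{3} + v_{6} + v_{7} + v_{9} = 0  so sig = ⟨4 | 0⟩
  P = {1,3,6,7}:  v_{1} + v_{3} + v_{6} + v_{7} = v_{4}  so sig = ⟨4 | 1⟩
  P = {2,3,5,6,9}:  v_{2} + v_{3} + v_{5} + v_{6} + v_{9} = v_{8}  so sig = ⟨5 | 1⟩

so the primitive-relation signature multiset is
[⟨2 | 1⟩, ⟨2 | 1 1⟩, ⟨2 | 1 1 1⟩, ⟨2 | 1 1 2⟩, ⟨3 | 0⟩, ⟨3 | 1⟩, ⟨4 | 0⟩, ⟨4 | 1⟩, ⟨5 | 1⟩]


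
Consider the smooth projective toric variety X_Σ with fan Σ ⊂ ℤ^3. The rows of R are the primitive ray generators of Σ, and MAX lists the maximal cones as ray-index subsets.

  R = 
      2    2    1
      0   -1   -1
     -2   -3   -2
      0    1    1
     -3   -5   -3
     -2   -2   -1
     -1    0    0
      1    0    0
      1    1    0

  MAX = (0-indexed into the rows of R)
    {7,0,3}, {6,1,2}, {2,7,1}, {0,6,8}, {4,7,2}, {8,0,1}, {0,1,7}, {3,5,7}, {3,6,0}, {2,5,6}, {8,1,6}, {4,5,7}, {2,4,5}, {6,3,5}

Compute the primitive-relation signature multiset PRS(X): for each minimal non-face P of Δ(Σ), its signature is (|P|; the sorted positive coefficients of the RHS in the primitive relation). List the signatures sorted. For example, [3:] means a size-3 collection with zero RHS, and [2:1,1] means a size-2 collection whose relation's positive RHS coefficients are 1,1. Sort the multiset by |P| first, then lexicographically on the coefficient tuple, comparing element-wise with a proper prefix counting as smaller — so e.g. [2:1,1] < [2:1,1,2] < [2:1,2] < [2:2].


The 17 primitive collections of Σ (r=9, n=3):

  P = {0,5}:  v_{0} + v_{5} = 0  so sig = [2:]
  P = {1,3}:  v_{1} + v_{3} = 0  so sig = [2:]
  P = {6,7}:  v_{6} + v_{7} = 0  so sig = [2:]
  P = {0,2}:  v_{0} + v_{2} = v_{1}  so sig = [2:1]
  P = {1,5}:  v_{1} + v_{5} = v_{2}  so sig = [2:1]
  P = {2,3}:  v_{2} + v_{3} = v_{5}  so sig = [2:1]
  P = {0,4}:  v_{0} + v_{4} = v_{2} + v_{7}  so sig = [2:1,1]
  P = {3,8}:  v_{3} + v_{8} = v_{0} + v_{6}  so sig = [2:1,1]
  P = {4,6}:  v_{4} + v_{6} = v_{2} + v_{5}  so sig = [2:1,1]
  P = {4,8}:  v_{4} + v_{8} = v_{1} + v_{2}  so sig = [2:1,1]
  P = {5,8}:  v_{5} + v_{8} = v_{1} + v_{6}  so sig = [2:1,1]
  P = {7,8}:  v_{7} + v_{8} = v_{0} + v_{1}  so sig = [2:1,1]
  P = {1,4}:  v_{1} + v_{4} = 2·v_{2} + v_{7}  so sig = [2:1,2]
  P = {2,8}:  v_{2} + v_{8} = 2·v_{1} + v_{6}  so sig = [2:1,2]
  P = {3,4}:  v_{3} + v_{4} = 2·v_{5} + v_{7}  so sig = [2:1,2]
  P = {0,1,6}:  v_{0} + v_{1} + v_{6} = v_{8}  so sig = [3:1]
  P = {2,5,7}:  v_{2} + v_{5} + v_{7} = v_{4}  so sig = [3:1]

Signatures (|P|; sorted positive RHS coefficients), sorted:
{ [2:] ×3,  [2:1] ×3,  [2:1,1] ×6,  [2:1,2] ×3,  [3:1] ×2 }


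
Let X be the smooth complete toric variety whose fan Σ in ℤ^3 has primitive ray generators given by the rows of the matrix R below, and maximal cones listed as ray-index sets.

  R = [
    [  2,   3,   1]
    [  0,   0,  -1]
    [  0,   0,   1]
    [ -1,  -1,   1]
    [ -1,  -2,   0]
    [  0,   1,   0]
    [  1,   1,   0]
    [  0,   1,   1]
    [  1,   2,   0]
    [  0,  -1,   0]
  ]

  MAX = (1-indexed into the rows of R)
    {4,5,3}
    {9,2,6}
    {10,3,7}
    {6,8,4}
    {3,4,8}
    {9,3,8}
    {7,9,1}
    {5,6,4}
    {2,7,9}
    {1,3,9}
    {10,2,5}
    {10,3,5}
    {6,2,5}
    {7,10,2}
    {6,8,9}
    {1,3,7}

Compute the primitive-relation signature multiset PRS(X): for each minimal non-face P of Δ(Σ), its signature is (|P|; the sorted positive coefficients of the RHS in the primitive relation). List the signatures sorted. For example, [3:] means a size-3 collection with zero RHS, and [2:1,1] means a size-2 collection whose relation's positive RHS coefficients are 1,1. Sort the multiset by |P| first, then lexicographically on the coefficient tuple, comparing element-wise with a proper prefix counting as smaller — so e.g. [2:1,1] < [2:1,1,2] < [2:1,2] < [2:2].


Σ has 22 primitive collections:

  {2,3}:  v_{2} + v_{3} = 0  so sig = [2:]
  {5,9}:  v_{5} + v_{9} = 0  so sig = [2:]
  {6,10}:  v_{6} + v_{10} = 0  so sig = [2:]
  {2,8}:  v_{2} + v_{8} = v_{6}  so sig = [2:1]
  {3,6}:  v_{3} + v_{6} = v_{8}  so sig = [2:1]
  {4,7}:  v_{4} + v_{7} = v_{3}  so sig = [2:1]
  {4,9}:  v_{4} + v_{9} = v_{8}  so sig = [2:1]
  {5,7}:  v_{5} + v_{7} = v_{10}  so sig = [2:1]
  {5,8}:  v_{5} + v_{8} = v_{4}  so sig = [2:1]
  {6,7}:  v_{6} + v_{7} = v_{9}  so sig = [2:1]
  {8,10}:  v_{8} + v_{10} = v_{3}  so sig = [2:1]
  {9,10}:  v_{9} + v_{10} = v_{7}  so sig = [2:1]
  {1,2}:  v_{1} + v_{2} = v_{7} + v_{9}  so sig = [2:1,1]
  {1,5}:  v_{1} + v_{5} = v_{3} + v_{7}  so sig = [2:1,1]
  {2,4}:  v_{2} + v_{4} = v_{5} + v_{6}  so sig = [2:1,1]
  {4,10}:  v_{4} + v_{10} = v_{3} + v_{5}  so sig = [2:1,1]
  {7,8}:  v_{7} + v_{8} = v_{3} + v_{9}  so sig = [2:1,1]
  {1,4}:  v_{1} + v_{4} = 2·v_{3} + v_{9}  so sig = [2:1,2]
  {1,6}:  v_{1} + v_{6} = v_{3} + 2·v_{9}  so sig = [2:1,2]
  {1,10}:  v_{1} + v_{10} = v_{3} + 2·v_{7}  so sig = [2:1,2]
  {1,8}:  v_{1} + v_{8} = 2·v_{3} + 2·v_{9}  so sig = [2:2,2]
  {3,7,9}:  v_{3} + v_{7} + v_{9} = v_{1}  so sig = [3:1]

so the primitive-relation signature multiset is
    |P|=2: 21 collections, coeffs (), (), (), (1), (1), (1), (1), (1), (1), (1), (1), (1), (1,1), (1,1), (1,1), (1,1), (1,1), (1,2), (1,2), (1,2), (2,2)
    |P|=3: 1 collection, coeffs (1)


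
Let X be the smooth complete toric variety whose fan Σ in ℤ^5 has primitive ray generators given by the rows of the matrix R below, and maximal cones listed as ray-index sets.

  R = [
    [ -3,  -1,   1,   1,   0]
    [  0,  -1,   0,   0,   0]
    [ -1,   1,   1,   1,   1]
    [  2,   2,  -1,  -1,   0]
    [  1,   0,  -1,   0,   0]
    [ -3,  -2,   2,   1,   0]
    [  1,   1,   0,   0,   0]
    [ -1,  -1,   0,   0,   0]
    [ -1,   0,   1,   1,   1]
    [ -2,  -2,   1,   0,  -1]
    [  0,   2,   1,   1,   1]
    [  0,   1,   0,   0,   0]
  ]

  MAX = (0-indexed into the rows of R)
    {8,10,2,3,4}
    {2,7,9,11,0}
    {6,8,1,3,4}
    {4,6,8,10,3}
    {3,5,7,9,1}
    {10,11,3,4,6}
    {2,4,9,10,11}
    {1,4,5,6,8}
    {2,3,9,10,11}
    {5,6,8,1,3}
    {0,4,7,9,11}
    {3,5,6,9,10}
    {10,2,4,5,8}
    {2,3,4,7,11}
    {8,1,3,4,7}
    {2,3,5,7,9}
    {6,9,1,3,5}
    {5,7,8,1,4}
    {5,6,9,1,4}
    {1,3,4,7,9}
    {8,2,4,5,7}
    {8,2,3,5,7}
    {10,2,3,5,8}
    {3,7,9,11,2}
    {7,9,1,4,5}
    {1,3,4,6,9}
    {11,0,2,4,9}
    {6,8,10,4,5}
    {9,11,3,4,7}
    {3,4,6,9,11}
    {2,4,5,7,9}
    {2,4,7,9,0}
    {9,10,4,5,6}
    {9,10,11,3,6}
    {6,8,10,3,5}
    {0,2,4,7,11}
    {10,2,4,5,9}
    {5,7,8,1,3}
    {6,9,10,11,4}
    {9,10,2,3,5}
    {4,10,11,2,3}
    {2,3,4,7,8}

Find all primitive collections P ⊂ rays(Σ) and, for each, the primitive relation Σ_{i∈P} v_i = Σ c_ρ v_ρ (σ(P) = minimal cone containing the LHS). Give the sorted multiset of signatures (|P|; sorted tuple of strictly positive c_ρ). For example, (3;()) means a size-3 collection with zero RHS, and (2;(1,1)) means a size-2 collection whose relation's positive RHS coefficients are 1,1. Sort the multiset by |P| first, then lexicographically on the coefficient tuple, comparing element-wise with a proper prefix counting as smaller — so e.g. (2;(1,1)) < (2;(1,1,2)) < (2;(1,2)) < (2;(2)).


Σ has 19 primitive collections:

  P={1,11}:  v_{1} + v_{11} = 0 — sig = (2;())
  P={6,7}:  v_{6} + v_{7} = 0 — sig = (2;())
  P={1,2}:  v_{1} + v_{2} = v_{8} — sig = (2;(1))
  P={2,6}:  v_{2} + v_{6} = v_{10} — sig = (2;(1))
  P={7,10}:  v_{7} + v_{10} = v_{2} — sig = (2;(1))
  P={8,9}:  v_{8} + v_{9} = v_{5} — sig = (2;(1))
  P={8,11}:  v_{8} + v_{11} = v_{2} — sig = (2;(1))
  P={1,10}:  v_{1} + v_{10} = v_{6} + v_{8} — sig = (2;(1,1))
  P={5,11}:  v_{5} + v_{11} = v_{2} + v_{9} — sig = (2;(1,1))
  P={0,1}:  v_{0} + v_{1} = v_{2} + v_{4} + v_{7} + v_{9} — sig = (2;(1,1,1,1))
  P={0,6}:  v_{0} + v_{6} = v_{2} + v_{4} + v_{9} + v_{11} — sig = (2;(1,1,1,1))
  P={0,8}:  v_{0} + v_{8} = 2·v_{2} + v_{4} + v_{7} + v_{9} — sig = (2;(1,1,1,2))
  P={0,10}:  v_{0} + v_{10} = 2·v_{2} + v_{4} + v_{9} + v_{11} — sig = (2;(1,1,1,2))
  P={0,5}:  v_{0} + v_{5} = 2·v_{2} + v_{4} + v_{7} + 2·v_{9} — sig = (2;(1,1,2,2))
  P={0,3}:  v_{0} + v_{3} = v_{7} + 2·v_{11} — sig = (2;(1,2))
  P={3,4,5}:  v_{3} + v_{4} + v_{5} = 0 — sig = (3;())
  P={2,3,4,9}:  v_{2} + v_{3} + v_{4} + v_{9} = v_{11} — sig = (4;(1))
  P={3,4,9,10}:  v_{3} + v_{4} + v_{9} + v_{10} = v_{6} + v_{11} — sig = (4;(1,1))
  P={2,4,7,9,11}:  v_{2} + v_{4} + v_{7} + v_{9} + v_{11} = v_{0} — sig = (5;(1))

Hence PRS(X_Σ) =
[(2;()), (2;()), (2;(1)), (2;(1)), (2;(1)), (2;(1)), (2;(1)), (2;(1,1)), (2;(1,1)), (2;(1,1,1,1)), (2;(1,1,1,1)), (2;(1,1,1,2)), (2;(1,1,1,2)), (2;(1,1,2,2)), (2;(1,2)), (3;()), (4;(1)), (4;(1,1)), (5;(1))]


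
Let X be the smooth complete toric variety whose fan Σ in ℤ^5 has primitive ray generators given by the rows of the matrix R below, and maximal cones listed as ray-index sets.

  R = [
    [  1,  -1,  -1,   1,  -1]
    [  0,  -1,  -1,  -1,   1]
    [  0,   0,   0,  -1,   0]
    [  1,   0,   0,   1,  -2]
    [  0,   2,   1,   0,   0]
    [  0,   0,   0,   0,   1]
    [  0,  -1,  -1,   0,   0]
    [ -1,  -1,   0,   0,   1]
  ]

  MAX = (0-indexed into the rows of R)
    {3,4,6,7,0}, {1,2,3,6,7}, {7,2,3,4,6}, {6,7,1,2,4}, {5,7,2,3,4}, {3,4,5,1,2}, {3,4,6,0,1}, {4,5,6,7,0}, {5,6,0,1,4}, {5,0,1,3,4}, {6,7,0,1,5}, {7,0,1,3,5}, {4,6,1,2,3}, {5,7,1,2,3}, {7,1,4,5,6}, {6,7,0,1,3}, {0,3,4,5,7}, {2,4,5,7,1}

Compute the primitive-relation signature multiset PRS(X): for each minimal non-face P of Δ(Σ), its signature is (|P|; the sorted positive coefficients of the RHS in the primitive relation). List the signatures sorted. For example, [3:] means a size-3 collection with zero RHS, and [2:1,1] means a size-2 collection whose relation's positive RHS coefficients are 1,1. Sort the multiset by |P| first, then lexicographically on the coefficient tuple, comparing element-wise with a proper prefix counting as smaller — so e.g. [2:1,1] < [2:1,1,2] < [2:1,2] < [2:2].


The 5 primitive collections of Σ (r=8, n=5):

  P = {0,2}:  v_{0} + v_{2} = v_{1} + v_{3}  ⇒ sig = [2:1,1]
  P = {2,5,6}:  v_{2} + v_{5} + v_{6} = v_{1}  ⇒ sig = [3:1]
  P = {3,5,6}:  v_{3} + v_{5} + v_{6} = v_{0}  ⇒ sig = [3:1]
  P = {1,3,4,7}:  v_{1} + v_{3} + v_{4} + v_{7} = 0  ⇒ sig = [4:]
  P = {0,1,4,7}:  v_{0} + v_{1} + v_{4} + v_{7} = v_{5} + v_{6}  ⇒ sig = [4:1,1]

so the primitive-relation signature multiset is
{ [2:1,1],  [3:1] ×2,  [4:],  [4:1,1] }


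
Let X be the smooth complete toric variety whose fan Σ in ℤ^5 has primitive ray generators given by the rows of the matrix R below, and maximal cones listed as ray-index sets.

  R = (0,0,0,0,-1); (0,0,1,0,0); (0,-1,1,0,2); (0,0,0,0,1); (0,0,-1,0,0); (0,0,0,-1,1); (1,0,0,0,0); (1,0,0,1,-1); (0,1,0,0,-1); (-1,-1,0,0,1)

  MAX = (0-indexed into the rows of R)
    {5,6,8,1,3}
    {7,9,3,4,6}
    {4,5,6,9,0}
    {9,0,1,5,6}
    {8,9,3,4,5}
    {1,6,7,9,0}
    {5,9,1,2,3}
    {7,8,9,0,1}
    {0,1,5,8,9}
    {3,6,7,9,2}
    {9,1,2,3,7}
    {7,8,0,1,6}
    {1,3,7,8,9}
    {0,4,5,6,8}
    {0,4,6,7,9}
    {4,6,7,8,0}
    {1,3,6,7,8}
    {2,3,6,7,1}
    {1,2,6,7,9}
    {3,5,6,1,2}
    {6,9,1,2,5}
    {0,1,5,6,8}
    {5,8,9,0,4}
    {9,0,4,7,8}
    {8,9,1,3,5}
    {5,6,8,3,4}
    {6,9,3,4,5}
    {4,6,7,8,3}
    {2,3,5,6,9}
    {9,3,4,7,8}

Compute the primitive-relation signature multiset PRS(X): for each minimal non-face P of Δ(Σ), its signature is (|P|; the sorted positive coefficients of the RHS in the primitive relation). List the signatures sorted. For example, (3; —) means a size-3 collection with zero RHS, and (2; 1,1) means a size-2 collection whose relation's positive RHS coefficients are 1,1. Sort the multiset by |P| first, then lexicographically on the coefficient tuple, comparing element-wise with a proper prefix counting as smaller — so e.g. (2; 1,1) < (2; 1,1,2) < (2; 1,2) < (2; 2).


Minimal non-faces — 8 found among 10 rays, 30 max cones:

  {0,3}:  v_{0} + v_{3} = 0  →  sig = (2; —)
  {1,4}:  v_{1} + v_{4} = 0  →  sig = (2; —)
  {5,7}:  v_{5} + v_{7} = v_{6}  →  sig = (2; 1)
  {2,8}:  v_{2} + v_{8} = v_{1} + v_{3}  →  sig = (2; 1,1)
  {0,2}:  v_{0} + v_{2} = v_{1} + v_{6} + v_{9}  →  sig = (2; 1,1,1)
  {2,4}:  v_{2} + v_{4} = v_{3} + v_{6} + v_{9}  →  sig = (2; 1,1,1)
  {6,8,9}:  v_{6} + v_{8} + v_{9} = 0  →  sig = (3; —)
  {1,3,6,9}:  v_{1} + v_{3} + v_{6} + v_{9} = v_{2}  →  sig = (4; 1)

Hence PRS(X_Σ) =
    (2; —)
    (2; —)
    (2; 1)
    (2; 1,1)
    (2; 1,1,1)
    (2; 1,1,1)
    (3; —)
    (4; 1)


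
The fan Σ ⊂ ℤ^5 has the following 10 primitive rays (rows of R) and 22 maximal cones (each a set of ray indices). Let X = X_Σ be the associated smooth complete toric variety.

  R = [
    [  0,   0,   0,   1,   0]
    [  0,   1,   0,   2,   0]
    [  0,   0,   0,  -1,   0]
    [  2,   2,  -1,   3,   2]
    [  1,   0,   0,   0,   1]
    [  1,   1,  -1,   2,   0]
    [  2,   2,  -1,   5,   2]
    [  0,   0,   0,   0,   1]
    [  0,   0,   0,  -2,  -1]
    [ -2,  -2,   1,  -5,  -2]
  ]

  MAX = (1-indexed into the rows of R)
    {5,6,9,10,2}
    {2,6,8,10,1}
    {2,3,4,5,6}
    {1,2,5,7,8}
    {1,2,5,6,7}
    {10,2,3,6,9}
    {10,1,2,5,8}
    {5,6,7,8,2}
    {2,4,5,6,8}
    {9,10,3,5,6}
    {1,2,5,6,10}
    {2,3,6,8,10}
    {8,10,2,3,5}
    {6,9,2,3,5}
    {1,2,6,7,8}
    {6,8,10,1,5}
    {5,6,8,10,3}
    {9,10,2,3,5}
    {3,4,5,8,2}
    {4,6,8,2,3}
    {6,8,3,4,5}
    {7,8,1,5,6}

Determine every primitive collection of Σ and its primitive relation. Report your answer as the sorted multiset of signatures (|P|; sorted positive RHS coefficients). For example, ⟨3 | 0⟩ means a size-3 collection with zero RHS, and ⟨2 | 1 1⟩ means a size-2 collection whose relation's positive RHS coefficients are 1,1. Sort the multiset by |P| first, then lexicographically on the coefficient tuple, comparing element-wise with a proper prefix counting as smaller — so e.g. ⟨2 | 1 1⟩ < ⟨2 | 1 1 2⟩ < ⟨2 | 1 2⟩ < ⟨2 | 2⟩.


|primitive collections| = 14. Relations:

  P={1,3}:  v_{1} + v_{3} = 0  ⇒ sig = ⟨2 | 0⟩
  P={7,10}:  v_{7} + v_{10} = 0  ⇒ sig = ⟨2 | 0⟩
  P={1,4}:  v_{1} + v_{4} = v_{2} + v_{5} + v_{6} + v_{8}  ⇒ sig = ⟨2 | 1 1 1 1⟩
  P={1,9}:  v_{1} + v_{9} = v_{2} + v_{5} + v_{6} + v_{10}  ⇒ sig = ⟨2 | 1 1 1 1⟩
  P={3,7}:  v_{3} + v_{7} = v_{2} + v_{5} + v_{6} + v_{8}  ⇒ sig = ⟨2 | 1 1 1 1⟩
  P={7,9}:  v_{7} + v_{9} = v_{2} + v_{3} + v_{5} + v_{6}  ⇒ sig = ⟨2 | 1 1 1 1⟩
  P={4,9}:  v_{4} + v_{9} = v_{2} + 3·v_{3} + v_{5} + v_{6}  ⇒ sig = ⟨2 | 1 1 1 3⟩
  P={4,10}:  v_{4} + v_{10} = 2·v_{3}  ⇒ sig = ⟨2 | 2⟩
  P={8,9}:  v_{8} + v_{9} = 2·v_{3}  ⇒ sig = ⟨2 | 2⟩
  P={4,7}:  v_{4} + v_{7} = 2·v_{2} + 2·v_{5} + 2·v_{6} + 2·v_{8}  ⇒ sig = ⟨2 | 2 2 2 2⟩
  P={1,2,5,6,8}:  v_{1} + v_{2} + v_{5} + v_{6} + v_{8} = v_{7}  ⇒ sig = ⟨5 | 1⟩
  P={2,3,5,6,8}:  v_{2} + v_{3} + v_{5} + v_{6} + v_{8} = v_{4}  ⇒ sig = ⟨5 | 1⟩
  P={2,3,5,6,10}:  v_{2} + v_{3} + v_{5} + v_{6} + v_{10} = v_{9}  ⇒ sig = ⟨5 | 1⟩
  P={2,5,6,8,10}:  v_{2} + v_{5} + v_{6} + v_{8} + v_{10} = v_{3}  ⇒ sig = ⟨5 | 1⟩

Hence PRS(X_Σ) =
    |P|=2: 10 collections, coeffs (), (), (1,1,1,1), (1,1,1,1), (1,1,1,1), (1,1,1,1), (1,1,1,3), (2), (2), (2,2,2,2)
    |P|=5: 4 collections, coeffs (1), (1), (1), (1)


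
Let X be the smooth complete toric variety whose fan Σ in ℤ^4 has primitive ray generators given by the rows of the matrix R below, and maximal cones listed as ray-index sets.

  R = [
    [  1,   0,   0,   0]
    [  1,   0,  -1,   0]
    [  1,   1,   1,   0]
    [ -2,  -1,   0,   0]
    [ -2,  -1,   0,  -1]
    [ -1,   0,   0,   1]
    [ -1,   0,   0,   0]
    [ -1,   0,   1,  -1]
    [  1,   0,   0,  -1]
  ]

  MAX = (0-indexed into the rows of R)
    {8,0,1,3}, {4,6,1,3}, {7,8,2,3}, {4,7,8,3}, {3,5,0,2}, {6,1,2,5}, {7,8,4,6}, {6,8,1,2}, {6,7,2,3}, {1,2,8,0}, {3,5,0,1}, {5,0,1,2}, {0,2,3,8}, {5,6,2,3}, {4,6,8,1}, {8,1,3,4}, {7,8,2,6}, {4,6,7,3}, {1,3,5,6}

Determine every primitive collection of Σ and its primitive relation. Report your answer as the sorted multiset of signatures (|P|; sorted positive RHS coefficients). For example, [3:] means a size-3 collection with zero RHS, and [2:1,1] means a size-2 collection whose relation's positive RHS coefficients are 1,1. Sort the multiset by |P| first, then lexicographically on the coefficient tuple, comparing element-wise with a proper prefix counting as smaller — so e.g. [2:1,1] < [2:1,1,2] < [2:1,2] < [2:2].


Σ has 10 primitive collections:

  {0,6}:  v_{0} + v_{6} = 0  ⇒ sig = [2:]
  {5,8}:  v_{5} + v_{8} = 0  ⇒ sig = [2:]
  {2,4}:  v_{2} + v_{4} = v_{7}  ⇒ sig = [2:1]
  {0,4}:  v_{0} + v_{4} = v_{3} + v_{8}  ⇒ sig = [2:1,1]
  {1,7}:  v_{1} + v_{7} = v_{6} + v_{8}  ⇒ sig = [2:1,1]
  {4,5}:  v_{4} + v_{5} = v_{3} + v_{6}  ⇒ sig = [2:1,1]
  {0,7}:  v_{0} + v_{7} = v_{2} + v_{3} + v_{8}  ⇒ sig = [2:1,1,1]
  {5,7}:  v_{5} + v_{7} = v_{2} + v_{3} + v_{6}  ⇒ sig = [2:1,1,1]
  {1,2,3}:  v_{1} + v_{2} + v_{3} = 0  ⇒ sig = [3:]
  {3,6,8}:  v_{3} + v_{6} + v_{8} = v_{4}  ⇒ sig = [3:1]

Signatures (|P|; sorted positive RHS coefficients), sorted:
    |P|=2: 8 collections, coeffs (), (), (1), (1,1), (1,1), (1,1), (1,1,1), (1,1,1)
    |P|=3: 2 collections, coeffs (), (1)


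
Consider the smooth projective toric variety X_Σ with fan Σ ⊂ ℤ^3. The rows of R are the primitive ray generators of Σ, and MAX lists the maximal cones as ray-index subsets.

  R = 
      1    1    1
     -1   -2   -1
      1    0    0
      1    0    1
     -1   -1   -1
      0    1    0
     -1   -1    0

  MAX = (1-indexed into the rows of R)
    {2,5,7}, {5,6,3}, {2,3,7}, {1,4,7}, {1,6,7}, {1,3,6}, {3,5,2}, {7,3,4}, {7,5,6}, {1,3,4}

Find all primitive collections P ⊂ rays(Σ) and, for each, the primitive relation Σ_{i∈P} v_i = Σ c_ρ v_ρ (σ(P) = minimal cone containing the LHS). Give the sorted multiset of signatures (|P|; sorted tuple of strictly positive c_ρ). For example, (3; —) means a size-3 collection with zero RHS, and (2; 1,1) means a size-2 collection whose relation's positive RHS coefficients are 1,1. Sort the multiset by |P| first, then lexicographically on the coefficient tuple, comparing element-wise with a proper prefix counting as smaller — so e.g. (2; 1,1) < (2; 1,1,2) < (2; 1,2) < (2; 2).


Minimal non-faces — 9 found among 7 rays, 10 max cones:

  {1,5}:  v_{1} + v_{5} = 0  ⟹  sig = (2; —)
  {2,6}:  v_{2} + v_{6} = v_{5}  ⟹  sig = (2; 1)
  {4,6}:  v_{4} + v_{6} = v_{1}  ⟹  sig = (2; 1)
  {1,2}:  v_{1} + v_{2} = v_{3} + v_{7}  ⟹  sig = (2; 1,1)
  {4,5}:  v_{4} + v_{5} = v_{3} + v_{7}  ⟹  sig = (2; 1,1)
  {2,4}:  v_{2} + v_{4} = 2·v_{3} + 2·v_{7}  ⟹  sig = (2; 2,2)
  {3,6,7}:  v_{3} + v_{6} + v_{7} = 0  ⟹  sig = (3; —)
  {1,3,7}:  v_{1} + v_{3} + v_{7} = v_{4}  ⟹  sig = (3; 1)
  {3,5,7}:  v_{3} + v_{5} + v_{7} = v_{2}  ⟹  sig = (3; 1)

Hence PRS(X_Σ) =
    |P|=2: 6 collections, coeffs (), (1), (1), (1,1), (1,1), (2,2)
    |P|=3: 3 collections, coeffs (), (1), (1)


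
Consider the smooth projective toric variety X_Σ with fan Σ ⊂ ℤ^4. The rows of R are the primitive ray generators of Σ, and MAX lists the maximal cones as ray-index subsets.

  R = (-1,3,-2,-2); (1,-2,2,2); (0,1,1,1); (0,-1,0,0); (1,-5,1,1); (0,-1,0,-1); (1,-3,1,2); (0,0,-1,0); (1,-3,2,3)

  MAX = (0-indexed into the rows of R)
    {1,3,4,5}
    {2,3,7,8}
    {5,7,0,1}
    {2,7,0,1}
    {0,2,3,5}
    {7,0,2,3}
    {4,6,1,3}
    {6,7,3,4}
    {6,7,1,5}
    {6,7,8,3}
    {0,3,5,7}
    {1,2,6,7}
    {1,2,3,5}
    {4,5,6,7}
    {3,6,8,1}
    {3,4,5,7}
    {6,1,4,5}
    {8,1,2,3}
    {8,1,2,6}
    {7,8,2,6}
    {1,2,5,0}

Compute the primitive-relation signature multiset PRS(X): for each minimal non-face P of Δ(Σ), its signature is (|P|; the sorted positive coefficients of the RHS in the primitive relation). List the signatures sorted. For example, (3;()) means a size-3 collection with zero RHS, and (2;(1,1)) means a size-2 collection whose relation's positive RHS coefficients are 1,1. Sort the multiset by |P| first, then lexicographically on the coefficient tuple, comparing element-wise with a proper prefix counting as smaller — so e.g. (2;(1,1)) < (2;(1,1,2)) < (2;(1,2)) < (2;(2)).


|primitive collections| = 14. Relations:

  P = {0,6}:  v_{0} + v_{6} = v_{7}  →  sig = (2;(1))
  P = {0,4}:  v_{0} + v_{4} = v_{3} + v_{5} + v_{7}  →  sig = (2;(1,1,1))
  P = {0,8}:  v_{0} + v_{8} = v_{2} + v_{3} + v_{7}  →  sig = (2;(1,1,1))
  P = {4,8}:  v_{4} + v_{8} = v_{1} + 3·v_{3} + v_{6}  →  sig = (2;(1,1,3))
  P = {2,4}:  v_{2} + v_{4} = v_{1} + 2·v_{3}  →  sig = (2;(1,2))
  P = {5,8}:  v_{5} + v_{8} = v_{1} + 2·v_{3}  →  sig = (2;(1,2))
  P = {0,1,3}:  v_{0} + v_{1} + v_{3} = 0  →  sig = (3;())
  P = {2,5,7}:  v_{2} + v_{5} + v_{7} = 0  →  sig = (3;())
  P = {1,3,7}:  v_{1} + v_{3} + v_{7} = v_{6}  →  sig = (3;(1))
  P = {2,3,6}:  v_{2} + v_{3} + v_{6} = v_{8}  →  sig = (3;(1))
  P = {3,5,6}:  v_{3} + v_{5} + v_{6} = v_{4}  →  sig = (3;(1))
  P = {2,5,6}:  v_{2} + v_{5} + v_{6} = v_{1} + v_{3}  →  sig = (3;(1,1))
  P = {1,4,7}:  v_{1} + v_{4} + v_{7} = v_{5} + 2·v_{6}  →  sig = (3;(1,2))
  P = {1,7,8}:  v_{1} + v_{7} + v_{8} = v_{2} + 2·v_{6}  →  sig = (3;(1,2))

Hence PRS(X_Σ) =
    |P|=2: 6 collections, coeffs (1), (1,1,1), (1,1,1), (1,1,3), (1,2), (1,2)
    |P|=3: 8 collections, coeffs (), (), (1), (1), (1), (1,1), (1,2), (1,2)


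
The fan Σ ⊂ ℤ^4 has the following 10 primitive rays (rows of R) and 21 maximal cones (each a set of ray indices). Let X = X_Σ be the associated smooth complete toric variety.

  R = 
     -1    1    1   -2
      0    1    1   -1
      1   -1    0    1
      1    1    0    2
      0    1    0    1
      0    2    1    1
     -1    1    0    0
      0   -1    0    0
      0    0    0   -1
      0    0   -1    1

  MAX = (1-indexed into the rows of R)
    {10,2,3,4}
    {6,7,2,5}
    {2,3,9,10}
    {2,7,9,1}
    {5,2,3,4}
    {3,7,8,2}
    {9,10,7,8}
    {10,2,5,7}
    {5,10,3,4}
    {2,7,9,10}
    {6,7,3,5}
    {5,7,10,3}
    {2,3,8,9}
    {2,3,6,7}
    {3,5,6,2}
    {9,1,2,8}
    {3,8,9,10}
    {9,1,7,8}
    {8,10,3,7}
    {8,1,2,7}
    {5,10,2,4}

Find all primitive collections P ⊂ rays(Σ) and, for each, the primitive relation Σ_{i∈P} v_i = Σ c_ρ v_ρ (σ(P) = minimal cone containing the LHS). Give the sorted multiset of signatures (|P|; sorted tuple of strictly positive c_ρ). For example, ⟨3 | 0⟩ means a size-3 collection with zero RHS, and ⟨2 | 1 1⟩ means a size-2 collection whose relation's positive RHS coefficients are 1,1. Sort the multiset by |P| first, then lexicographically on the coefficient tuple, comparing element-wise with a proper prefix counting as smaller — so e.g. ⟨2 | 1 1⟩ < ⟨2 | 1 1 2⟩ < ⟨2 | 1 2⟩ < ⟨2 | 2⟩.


Δ(Σ) — 10 vertices, 20 min non-faces:

  {1,3}:  v_{1} + v_{3} = v_{2} + v_{8}  ⇒ sig = ⟨2 | 1 1⟩
  {1,4}:  v_{1} + v_{4} = v_{2} + v_{5}  ⇒ sig = ⟨2 | 1 1⟩
  {1,5}:  v_{1} + v_{5} = v_{2} + v_{7}  ⇒ sig = ⟨2 | 1 1⟩
  {1,10}:  v_{1} + v_{10} = v_{7} + v_{9}  ⇒ sig = ⟨2 | 1 1⟩
  {4,8}:  v_{4} + v_{8} = v_{3} + v_{5}  ⇒ sig = ⟨2 | 1 1⟩
  {5,8}:  v_{5} + v_{8} = v_{3} + v_{7}  ⇒ sig = ⟨2 | 1 1⟩
  {5,9}:  v_{5} + v_{9} = v_{2} + v_{10}  ⇒ sig = ⟨2 | 1 1⟩
  {6,9}:  v_{6} + v_{9} = v_{2} + v_{5}  ⇒ sig = ⟨2 | 1 1⟩
  {4,6}:  v_{4} + v_{6} = v_{2} + v_{3} + 3·v_{5}  ⇒ sig = ⟨2 | 1 1 3⟩
  {1,6}:  v_{1} + v_{6} = 2·v_{2} + v_{3} + 2·v_{7}  ⇒ sig = ⟨2 | 1 2 2⟩
  {4,9}:  v_{4} + v_{9} = 2·v_{2} + v_{3} + 2·v_{10}  ⇒ sig = ⟨2 | 1 2 2⟩
  {6,8}:  v_{6} + v_{8} = v_{2} + 2·v_{3} + 2·v_{7}  ⇒ sig = ⟨2 | 1 2 2⟩
  {4,7}:  v_{4} + v_{7} = 2·v_{5}  ⇒ sig = ⟨2 | 2⟩
  {6,10}:  v_{6} + v_{10} = 2·v_{5}  ⇒ sig = ⟨2 | 2⟩
  {2,8,10}:  v_{2} + v_{8} + v_{10} = 0  ⇒ sig = ⟨3 | 0⟩
  {3,7,9}:  v_{3} + v_{7} + v_{9} = 0  ⇒ sig = ⟨3 | 0⟩
  {2,3,5,7}:  v_{2} + v_{3} + v_{5} + v_{7} = v_{6}  ⇒ sig = ⟨4 | 1⟩
  {2,3,5,10}:  v_{2} + v_{3} + v_{5} + v_{10} = v_{4}  ⇒ sig = ⟨4 | 1⟩
  {2,3,7,10}:  v_{2} + v_{3} + v_{7} + v_{10} = v_{5}  ⇒ sig = ⟨4 | 1⟩
  {2,7,8,9}:  v_{2} + v_{7} + v_{8} + v_{9} = v_{1}  ⇒ sig = ⟨4 | 1⟩

so the primitive-relation signature multiset is
{ ⟨2 | 1 1⟩ ×8,  ⟨2 | 1 1 3⟩,  ⟨2 | 1 2 2⟩ ×3,  ⟨2 | 2⟩ ×2,  ⟨3 | 0⟩ ×2,  ⟨4 | 1⟩ ×4 }


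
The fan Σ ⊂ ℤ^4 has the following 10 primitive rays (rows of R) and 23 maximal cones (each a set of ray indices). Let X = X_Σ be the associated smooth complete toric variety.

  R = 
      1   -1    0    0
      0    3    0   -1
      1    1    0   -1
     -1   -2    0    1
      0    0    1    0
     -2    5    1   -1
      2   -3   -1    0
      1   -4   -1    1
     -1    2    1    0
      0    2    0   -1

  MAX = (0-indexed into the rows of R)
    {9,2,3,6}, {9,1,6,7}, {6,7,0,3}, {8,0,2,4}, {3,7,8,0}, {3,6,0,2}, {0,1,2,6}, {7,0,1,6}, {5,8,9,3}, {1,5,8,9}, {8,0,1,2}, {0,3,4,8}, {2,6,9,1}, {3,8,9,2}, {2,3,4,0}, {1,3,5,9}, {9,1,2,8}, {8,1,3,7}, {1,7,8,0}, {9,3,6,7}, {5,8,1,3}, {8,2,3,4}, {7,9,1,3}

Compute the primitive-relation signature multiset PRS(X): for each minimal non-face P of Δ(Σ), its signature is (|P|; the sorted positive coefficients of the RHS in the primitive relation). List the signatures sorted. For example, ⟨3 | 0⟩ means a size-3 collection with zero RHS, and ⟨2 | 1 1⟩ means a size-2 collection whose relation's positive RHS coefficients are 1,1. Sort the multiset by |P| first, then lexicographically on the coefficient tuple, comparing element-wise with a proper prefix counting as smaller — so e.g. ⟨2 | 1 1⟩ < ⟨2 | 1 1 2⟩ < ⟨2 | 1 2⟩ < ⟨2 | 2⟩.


Σ has 18 primitive collections:

  P={0,9}:  v_{0} + v_{9} = v_{2}  ⟹  sig = ⟨2 | 1⟩
  P={2,7}:  v_{2} + v_{7} = v_{6}  ⟹  sig = ⟨2 | 1⟩
  P={5,6}:  v_{5} + v_{6} = v_{9}  ⟹  sig = ⟨2 | 1⟩
  P={6,8}:  v_{6} + v_{8} = v_{0}  ⟹  sig = ⟨2 | 1⟩
  P={0,5}:  v_{0} + v_{5} = v_{8} + v_{9}  ⟹  sig = ⟨2 | 1 1⟩
  P={1,4}:  v_{1} + v_{4} = v_{2} + v_{8}  ⟹  sig = ⟨2 | 1 1⟩
  P={5,7}:  v_{5} + v_{7} = v_{1} + v_{3}  ⟹  sig = ⟨2 | 1 1⟩
  P={4,5}:  v_{4} + v_{5} = v_{2} + v_{3} + 2·v_{8} + v_{9}  ⟹  sig = ⟨2 | 1 1 1 2⟩
  P={4,6}:  v_{4} + v_{6} = 2·v_{0} + v_{2} + v_{3}  ⟹  sig = ⟨2 | 1 1 2⟩
  P={4,9}:  v_{4} + v_{9} = 2·v_{2} + v_{3} + v_{8}  ⟹  sig = ⟨2 | 1 1 2⟩
  P={2,5}:  v_{2} + v_{5} = v_{8} + 2·v_{9}  ⟹  sig = ⟨2 | 1 2⟩
  P={4,7}:  v_{4} + v_{7} = 2·v_{0} + v_{3}  ⟹  sig = ⟨2 | 1 2⟩
  P={0,1,3}:  v_{0} + v_{1} + v_{3} = 0  ⟹  sig = ⟨3 | 0⟩
  P={7,8,9}:  v_{7} + v_{8} + v_{9} = 0  ⟹  sig = ⟨3 | 0⟩
  P={1,2,3}:  v_{1} + v_{2} + v_{3} = v_{9}  ⟹  sig = ⟨3 | 1⟩
  P={1,3,6}:  v_{1} + v_{3} + v_{6} = v_{7} + v_{9}  ⟹  sig = ⟨3 | 1 1⟩
  P={0,2,3,8}:  v_{0} + v_{2} + v_{3} + v_{8} = v_{4}  ⟹  sig = ⟨4 | 1⟩
  P={1,3,8,9}:  v_{1} + v_{3} + v_{8} + v_{9} = v_{5}  ⟹  sig = ⟨4 | 1⟩

Signatures (|P|; sorted positive RHS coefficients), sorted:
    ⟨2 | 1⟩
    ⟨2 | 1⟩
    ⟨2 | 1⟩
    ⟨2 | 1⟩
    ⟨2 | 1 1⟩
    ⟨2 | 1 1⟩
    ⟨2 | 1 1⟩
    ⟨2 | 1 1 1 2⟩
    ⟨2 | 1 1 2⟩
    ⟨2 | 1 1 2⟩
    ⟨2 | 1 2⟩
    ⟨2 | 1 2⟩
    ⟨3 | 0⟩
    ⟨3 | 0⟩
    ⟨3 | 1⟩
    ⟨3 | 1 1⟩
    ⟨4 | 1⟩
    ⟨4 | 1⟩


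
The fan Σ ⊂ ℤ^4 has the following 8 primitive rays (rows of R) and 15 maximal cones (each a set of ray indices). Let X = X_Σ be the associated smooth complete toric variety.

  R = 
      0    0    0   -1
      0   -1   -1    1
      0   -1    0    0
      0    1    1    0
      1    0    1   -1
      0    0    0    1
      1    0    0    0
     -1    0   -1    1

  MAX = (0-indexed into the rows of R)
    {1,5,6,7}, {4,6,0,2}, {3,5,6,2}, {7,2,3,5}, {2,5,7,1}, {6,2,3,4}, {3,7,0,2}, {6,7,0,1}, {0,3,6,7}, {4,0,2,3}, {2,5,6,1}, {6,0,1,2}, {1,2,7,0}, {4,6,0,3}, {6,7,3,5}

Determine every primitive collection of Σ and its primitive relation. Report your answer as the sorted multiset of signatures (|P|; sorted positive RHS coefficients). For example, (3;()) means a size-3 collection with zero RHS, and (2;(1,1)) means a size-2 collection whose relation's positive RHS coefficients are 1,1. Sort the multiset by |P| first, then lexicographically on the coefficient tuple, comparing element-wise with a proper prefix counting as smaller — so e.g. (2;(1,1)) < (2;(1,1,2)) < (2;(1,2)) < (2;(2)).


Δ(Σ) — 8 vertices, 7 min non-faces:

  P={0,5}:  v_{0} + v_{5} = 0  ⇒ sig = (2;())
  P={4,7}:  v_{4} + v_{7} = 0  ⇒ sig = (2;())
  P={1,3}:  v_{1} + v_{3} = v_{5}  ⇒ sig = (2;(1))
  P={1,4}:  v_{1} + v_{4} = v_{2} + v_{6}  ⇒ sig = (2;(1,1))
  P={4,5}:  v_{4} + v_{5} = v_{2} + v_{3} + v_{6}  ⇒ sig = (2;(1,1,1))
  P={2,6,7}:  v_{2} + v_{6} + v_{7} = v_{1}  ⇒ sig = (3;(1))
  P={0,2,3,6}:  v_{0} + v_{2} + v_{3} + v_{6} = v_{4}  ⇒ sig = (4;(1))

so the primitive-relation signature multiset is
    (2;())
    (2;())
    (2;(1))
    (2;(1,1))
    (2;(1,1,1))
    (3;(1))
    (4;(1))


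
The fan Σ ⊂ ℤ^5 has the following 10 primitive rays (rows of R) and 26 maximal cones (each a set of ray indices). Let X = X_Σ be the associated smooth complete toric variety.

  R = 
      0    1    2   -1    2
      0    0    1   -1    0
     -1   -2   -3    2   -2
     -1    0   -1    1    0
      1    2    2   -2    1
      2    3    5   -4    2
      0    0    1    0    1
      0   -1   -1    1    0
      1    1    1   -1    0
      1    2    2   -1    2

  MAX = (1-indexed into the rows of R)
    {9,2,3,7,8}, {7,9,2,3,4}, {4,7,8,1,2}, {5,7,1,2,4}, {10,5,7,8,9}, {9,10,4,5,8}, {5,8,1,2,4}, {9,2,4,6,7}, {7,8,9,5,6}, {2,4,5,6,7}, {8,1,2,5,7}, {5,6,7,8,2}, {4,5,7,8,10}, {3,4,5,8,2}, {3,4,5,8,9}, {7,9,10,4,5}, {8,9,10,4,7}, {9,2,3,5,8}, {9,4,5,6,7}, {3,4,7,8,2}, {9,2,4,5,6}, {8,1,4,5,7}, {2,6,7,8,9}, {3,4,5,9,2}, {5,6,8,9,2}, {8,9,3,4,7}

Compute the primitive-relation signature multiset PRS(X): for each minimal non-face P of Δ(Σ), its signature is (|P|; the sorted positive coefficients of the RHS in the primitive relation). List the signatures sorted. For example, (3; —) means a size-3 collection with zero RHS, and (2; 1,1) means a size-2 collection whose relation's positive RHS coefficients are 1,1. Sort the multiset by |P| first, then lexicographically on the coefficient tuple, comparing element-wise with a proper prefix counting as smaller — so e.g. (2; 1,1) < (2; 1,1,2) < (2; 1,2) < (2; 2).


Σ has 14 primitive collections:

  P = {1,9}:  v_{1} + v_{9} = v_{5} + v_{7}  ⟹  sig = (2; 1,1)
  P = {2,10}:  v_{2} + v_{10} = v_{5} + v_{7}  ⟹  sig = (2; 1,1)
  P = {3,6}:  v_{3} + v_{6} = v_{2} + v_{9}  ⟹  sig = (2; 1,1)
  P = {1,3}:  v_{1} + v_{3} = v_{2} + v_{4} + v_{8}  ⟹  sig = (2; 1,1,1)
  P = {3,10}:  v_{3} + v_{10} = v_{4} + v_{8} + v_{9}  ⟹  sig = (2; 1,1,1)
  P = {1,10}:  v_{1} + v_{10} = v_{4} + 2·v_{5} + 2·v_{7} + v_{8}  ⟹  sig = (2; 1,1,2,2)
  P = {1,6}:  v_{1} + v_{6} = v_{2} + 2·v_{5} + 2·v_{7}  ⟹  sig = (2; 1,2,2)
  P = {6,10}:  v_{6} + v_{10} = 2·v_{5} + 2·v_{7} + v_{9}  ⟹  sig = (2; 1,2,2)
  P = {3,5,7}:  v_{3} + v_{5} + v_{7} = 0  ⟹  sig = (3; —)
  P = {4,6,8}:  v_{4} + v_{6} + v_{8} = v_{5} + v_{7}  ⟹  sig = (3; 1,1)
  P = {2,4,8,9}:  v_{2} + v_{4} + v_{8} + v_{9} = 0  ⟹  sig = (4; —)
  P = {2,5,7,9}:  v_{2} + v_{5} + v_{7} + v_{9} = v_{6}  ⟹  sig = (4; 1)
  P = {2,4,5,7,8}:  v_{2} + v_{4} + v_{5} + v_{7} + v_{8} = v_{1}  ⟹  sig = (5; 1)
  P = {4,5,7,8,9}:  v_{4} + v_{5} + v_{7} + v_{8} + v_{9} = v_{10}  ⟹  sig = (5; 1)

Signatures (|P|; sorted positive RHS coefficients), sorted:
    |P|=2: 8 collections, coeffs (1,1), (1,1), (1,1), (1,1,1), (1,1,1), (1,1,2,2), (1,2,2), (1,2,2)
    |P|=3: 2 collections, coeffs (), (1,1)
    |P|=4: 2 collections, coeffs (), (1)
    |P|=5: 2 collections, coeffs (1), (1)


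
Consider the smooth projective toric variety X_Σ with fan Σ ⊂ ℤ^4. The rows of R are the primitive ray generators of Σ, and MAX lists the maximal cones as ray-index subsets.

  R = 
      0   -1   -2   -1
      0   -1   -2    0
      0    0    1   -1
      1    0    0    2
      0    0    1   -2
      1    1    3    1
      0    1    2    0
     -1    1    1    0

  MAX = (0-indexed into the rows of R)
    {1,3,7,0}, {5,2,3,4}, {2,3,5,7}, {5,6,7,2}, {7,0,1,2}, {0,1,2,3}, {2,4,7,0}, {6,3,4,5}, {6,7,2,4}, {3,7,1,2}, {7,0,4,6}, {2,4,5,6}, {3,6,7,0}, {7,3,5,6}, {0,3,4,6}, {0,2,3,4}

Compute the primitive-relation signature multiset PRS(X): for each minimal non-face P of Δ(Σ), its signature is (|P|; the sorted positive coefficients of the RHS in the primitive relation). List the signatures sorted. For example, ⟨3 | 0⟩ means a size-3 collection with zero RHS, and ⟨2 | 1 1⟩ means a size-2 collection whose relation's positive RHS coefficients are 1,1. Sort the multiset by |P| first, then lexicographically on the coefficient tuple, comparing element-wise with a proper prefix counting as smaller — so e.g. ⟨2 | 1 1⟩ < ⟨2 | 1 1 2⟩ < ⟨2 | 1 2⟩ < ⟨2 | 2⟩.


Δ(Σ) — 8 vertices, 9 min non-faces:

  P={1,6}:  v_{1} + v_{6} = 0  so sig = ⟨2 | 0⟩
  P={0,5}:  v_{0} + v_{5} = v_{3} + v_{4}  so sig = ⟨2 | 1 1⟩
  P={1,4}:  v_{1} + v_{4} = v_{0} + v_{2}  so sig = ⟨2 | 1 1⟩
  P={1,5}:  v_{1} + v_{5} = v_{2} + v_{3}  so sig = ⟨2 | 1 1⟩
  P={0,2,6}:  v_{0} + v_{2} + v_{6} = v_{4}  so sig = ⟨3 | 1⟩
  P={2,3,6}:  v_{2} + v_{3} + v_{6} = v_{5}  so sig = ⟨3 | 1⟩
  P={3,4,7}:  v_{3} + v_{4} + v_{7} = v_{6}  so sig = ⟨3 | 1⟩
  P={4,5,7}:  v_{4} + v_{5} + v_{7} = v_{2} + 2·v_{6}  so sig = ⟨3 | 1 2⟩
  P={0,2,3,7}:  v_{0} + v_{2} + v_{3} + v_{7} = 0  so sig = ⟨4 | 0⟩

so the primitive-relation signature multiset is
[⟨2 | 0⟩, ⟨2 | 1 1⟩, ⟨2 | 1 1⟩, ⟨2 | 1 1⟩, ⟨3 | 1⟩, ⟨3 | 1⟩, ⟨3 | 1⟩, ⟨3 | 1 2⟩, ⟨4 | 0⟩]


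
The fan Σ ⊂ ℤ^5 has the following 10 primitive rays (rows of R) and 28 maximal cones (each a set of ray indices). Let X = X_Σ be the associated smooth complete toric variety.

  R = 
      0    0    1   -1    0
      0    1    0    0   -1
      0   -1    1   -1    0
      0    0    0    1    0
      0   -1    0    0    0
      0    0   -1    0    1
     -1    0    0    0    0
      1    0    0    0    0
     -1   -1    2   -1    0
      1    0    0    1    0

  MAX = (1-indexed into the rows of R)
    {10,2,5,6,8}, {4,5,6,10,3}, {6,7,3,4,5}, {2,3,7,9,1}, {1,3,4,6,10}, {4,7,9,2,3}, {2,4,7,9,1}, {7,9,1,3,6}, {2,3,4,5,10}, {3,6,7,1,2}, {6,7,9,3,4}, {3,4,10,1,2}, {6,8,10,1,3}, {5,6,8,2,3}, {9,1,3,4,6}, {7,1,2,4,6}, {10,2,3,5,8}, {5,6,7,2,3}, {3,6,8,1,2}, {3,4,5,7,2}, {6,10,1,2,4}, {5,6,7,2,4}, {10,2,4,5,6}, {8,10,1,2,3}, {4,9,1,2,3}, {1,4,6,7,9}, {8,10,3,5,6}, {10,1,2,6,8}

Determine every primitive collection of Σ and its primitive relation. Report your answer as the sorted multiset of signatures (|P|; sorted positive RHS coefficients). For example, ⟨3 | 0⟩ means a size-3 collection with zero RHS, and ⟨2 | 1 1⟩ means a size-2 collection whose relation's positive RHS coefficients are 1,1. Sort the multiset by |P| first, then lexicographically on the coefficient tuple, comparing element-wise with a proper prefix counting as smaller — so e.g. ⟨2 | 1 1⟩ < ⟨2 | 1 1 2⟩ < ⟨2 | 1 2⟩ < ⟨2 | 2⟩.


11 collections generate NE(X_Σ); each relation:

  {7,8}:  v_{7} + v_{8} = 0 ; sig = ⟨2 | 0⟩
  {1,5}:  v_{1} + v_{5} = v_{3} ; sig = ⟨2 | 1⟩
  {4,8}:  v_{4} + v_{8} = v_{10} ; sig = ⟨2 | 1⟩
  {7,10}:  v_{7} + v_{10} = v_{4} ; sig = ⟨2 | 1⟩
  {8,9}:  v_{8} + v_{9} = v_{1} + v_{3} + v_{4} ; sig = ⟨2 | 1 1 1⟩
  {5,9}:  v_{5} + v_{9} = 2·v_{3} + v_{4} + v_{7} ; sig = ⟨2 | 1 1 2⟩
  {9,10}:  v_{9} + v_{10} = v_{1} + v_{3} + 2·v_{4} ; sig = ⟨2 | 1 1 2⟩
  {2,6,9}:  v_{2} + v_{6} + v_{9} = v_{1} + v_{7} ; sig = ⟨3 | 1 1⟩
  {2,3,4,6}:  v_{2} + v_{3} + v_{4} + v_{6} = 0 ; sig = ⟨4 | 0⟩
  {1,3,4,7}:  v_{1} + v_{3} + v_{4} + v_{7} = v_{9} ; sig = ⟨4 | 1⟩
  {2,3,6,10}:  v_{2} + v_{3} + v_{6} + v_{10} = v_{8} ; sig = ⟨4 | 1⟩

Sorted signature multiset PRS(X):
    ⟨2 | 0⟩
    ⟨2 | 1⟩
    ⟨2 | 1⟩
    ⟨2 | 1⟩
    ⟨2 | 1 1 1⟩
    ⟨2 | 1 1 2⟩
    ⟨2 | 1 1 2⟩
    ⟨3 | 1 1⟩
    ⟨4 | 0⟩
    ⟨4 | 1⟩
    ⟨4 | 1⟩


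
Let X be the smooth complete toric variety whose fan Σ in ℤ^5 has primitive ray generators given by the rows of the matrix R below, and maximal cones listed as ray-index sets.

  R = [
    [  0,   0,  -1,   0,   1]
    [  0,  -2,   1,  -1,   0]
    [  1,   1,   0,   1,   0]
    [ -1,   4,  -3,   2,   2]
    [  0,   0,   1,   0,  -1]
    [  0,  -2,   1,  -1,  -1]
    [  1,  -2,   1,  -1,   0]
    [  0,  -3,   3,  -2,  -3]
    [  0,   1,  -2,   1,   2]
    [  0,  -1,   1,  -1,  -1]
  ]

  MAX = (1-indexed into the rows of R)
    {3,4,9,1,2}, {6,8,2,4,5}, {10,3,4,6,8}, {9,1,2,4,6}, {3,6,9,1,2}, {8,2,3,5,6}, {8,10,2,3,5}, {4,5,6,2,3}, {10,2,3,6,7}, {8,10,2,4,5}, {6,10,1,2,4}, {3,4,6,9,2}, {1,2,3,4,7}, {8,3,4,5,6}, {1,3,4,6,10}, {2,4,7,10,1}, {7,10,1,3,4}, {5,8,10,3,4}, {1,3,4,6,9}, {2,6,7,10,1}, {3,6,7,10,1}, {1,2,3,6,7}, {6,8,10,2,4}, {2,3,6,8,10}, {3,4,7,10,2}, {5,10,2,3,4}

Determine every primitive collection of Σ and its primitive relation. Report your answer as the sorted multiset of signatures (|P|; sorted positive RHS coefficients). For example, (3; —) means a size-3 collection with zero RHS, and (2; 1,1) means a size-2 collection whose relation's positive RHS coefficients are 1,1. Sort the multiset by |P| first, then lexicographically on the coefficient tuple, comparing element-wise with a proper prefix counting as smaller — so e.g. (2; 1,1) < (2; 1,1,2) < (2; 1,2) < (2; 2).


Σ has 14 primitive collections:

  • {1,5}:  v_{1} + v_{5} = 0  so sig = (2; —)
  • {8,9}:  v_{8} + v_{9} = v_{6}  so sig = (2; 1)
  • {9,10}:  v_{9} + v_{10} = v_{1}  so sig = (2; 1)
  • {1,8}:  v_{1} + v_{8} = v_{6} + v_{10}  so sig = (2; 1,1)
  • {5,7}:  v_{5} + v_{7} = v_{2} + v_{3} + v_{10}  so sig = (2; 1,1,1)
  • {5,9}:  v_{5} + v_{9} = v_{2} + v_{3} + v_{4} + v_{6}  so sig = (2; 1,1,1,1)
  • {7,8}:  v_{7} + v_{8} = v_{2} + v_{3} + v_{6} + 2·v_{10}  so sig = (2; 1,1,1,2)
  • {7,9}:  v_{7} + v_{9} = 2·v_{1} + v_{2} + v_{3}  so sig = (2; 1,1,2)
  • {4,6,7}:  v_{4} + v_{6} + v_{7} = v_{1}  so sig = (3; 1)
  • {5,6,10}:  v_{5} + v_{6} + v_{10} = v_{8}  so sig = (3; 1)
  • {1,2,3,10}:  v_{1} + v_{2} + v_{3} + v_{10} = v_{7}  so sig = (4; 1)
  • {2,3,4,8}:  v_{2} + v_{3} + v_{4} + v_{8} = v_{5}  so sig = (4; 1)
  • {2,3,4,6,10}:  v_{2} + v_{3} + v_{4} + v_{6} + v_{10} = 0  so sig = (5; —)
  • {1,2,3,4,6}:  v_{1} + v_{2} + v_{3} + v_{4} + v_{6} = v_{9}  so sig = (5; 1)

Signatures (|P|; sorted positive RHS coefficients), sorted:
    |P|=2: 8 collections, coeffs (), (1), (1), (1,1), (1,1,1), (1,1,1,1), (1,1,1,2), (1,1,2)
    |P|=3: 2 collections, coeffs (1), (1)
    |P|=4: 2 collections, coeffs (1), (1)
    |P|=5: 2 collections, coeffs (), (1)
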